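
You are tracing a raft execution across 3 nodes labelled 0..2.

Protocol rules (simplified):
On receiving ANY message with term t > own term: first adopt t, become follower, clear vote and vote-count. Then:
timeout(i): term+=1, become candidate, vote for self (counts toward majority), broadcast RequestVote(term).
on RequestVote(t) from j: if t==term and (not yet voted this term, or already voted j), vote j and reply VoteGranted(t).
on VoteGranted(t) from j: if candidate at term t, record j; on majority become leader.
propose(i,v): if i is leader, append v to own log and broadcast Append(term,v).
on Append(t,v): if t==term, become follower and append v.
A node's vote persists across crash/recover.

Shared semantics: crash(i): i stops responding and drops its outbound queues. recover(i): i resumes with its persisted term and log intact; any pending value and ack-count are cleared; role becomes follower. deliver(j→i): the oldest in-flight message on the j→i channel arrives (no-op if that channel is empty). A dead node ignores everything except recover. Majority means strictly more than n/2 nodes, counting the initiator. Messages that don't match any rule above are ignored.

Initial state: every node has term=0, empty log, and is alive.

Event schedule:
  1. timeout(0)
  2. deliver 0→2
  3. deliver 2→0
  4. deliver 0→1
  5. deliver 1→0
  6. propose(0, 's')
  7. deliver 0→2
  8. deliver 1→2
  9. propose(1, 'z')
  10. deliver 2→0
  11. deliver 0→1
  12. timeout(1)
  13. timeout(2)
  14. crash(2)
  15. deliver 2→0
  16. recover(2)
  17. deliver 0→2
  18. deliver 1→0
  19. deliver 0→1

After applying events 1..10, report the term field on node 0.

e1 timeout(0): 0[cand,t=1,-]
e2 deliver 0→2: 2[foll,t=1,-]
e3 deliver 2→0: 0[lead,t=1,-]
e4 deliver 0→1: 1[foll,t=1,-]
e5 deliver 1→0: ·
e6 propose(0,'s'): 0[lead,t=1,s]
e7 deliver 0→2: 2[foll,t=1,s]
e8 deliver 1→2: ·
e9 propose(1,'z'): ·
e10 deliver 2→0: ·

1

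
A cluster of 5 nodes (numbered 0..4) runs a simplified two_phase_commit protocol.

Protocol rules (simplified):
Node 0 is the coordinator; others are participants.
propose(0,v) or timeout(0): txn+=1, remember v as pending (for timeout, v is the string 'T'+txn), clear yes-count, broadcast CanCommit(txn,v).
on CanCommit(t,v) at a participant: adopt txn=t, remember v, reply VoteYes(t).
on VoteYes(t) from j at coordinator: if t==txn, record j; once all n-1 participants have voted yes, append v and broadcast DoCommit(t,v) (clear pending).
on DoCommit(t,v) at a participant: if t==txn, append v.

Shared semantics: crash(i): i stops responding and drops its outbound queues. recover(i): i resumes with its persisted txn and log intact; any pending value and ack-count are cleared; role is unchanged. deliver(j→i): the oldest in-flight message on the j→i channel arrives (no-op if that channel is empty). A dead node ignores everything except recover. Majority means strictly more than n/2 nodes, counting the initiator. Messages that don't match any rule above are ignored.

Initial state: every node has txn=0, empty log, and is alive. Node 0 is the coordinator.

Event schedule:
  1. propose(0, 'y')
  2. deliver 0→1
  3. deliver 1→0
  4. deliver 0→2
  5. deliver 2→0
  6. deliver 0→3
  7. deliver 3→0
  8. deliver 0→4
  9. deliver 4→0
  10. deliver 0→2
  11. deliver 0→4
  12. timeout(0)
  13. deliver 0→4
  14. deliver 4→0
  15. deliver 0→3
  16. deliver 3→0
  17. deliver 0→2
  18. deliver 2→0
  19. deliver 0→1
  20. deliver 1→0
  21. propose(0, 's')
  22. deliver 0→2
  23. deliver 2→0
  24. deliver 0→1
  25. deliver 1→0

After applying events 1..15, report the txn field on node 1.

1

e1 propose(0,'y'): 0[coor,t=1,-]
e2 deliver 0→1: 1[part,t=1,-]
e3 deliver 1→0: ·
e4 deliver 0→2: 2[part,t=1,-]
e5 deliver 2→0: ·
e6 deliver 0→3: 3[part,t=1,-]
e7 deliver 3→0: ·
e8 deliver 0→4: 4[part,t=1,-]
e9 deliver 4→0: 0[coor,t=1,y]
e10 deliver 0→2: 2[part,t=1,y]
e11 deliver 0→4: 4[part,t=1,y]
e12 timeout(0): 0[coor,t=2,y]
e13 deliver 0→4: 4[part,t=2,y]
e14 deliver 4→0: ·
e15 deliver 0→3: 3[part,t=1,y]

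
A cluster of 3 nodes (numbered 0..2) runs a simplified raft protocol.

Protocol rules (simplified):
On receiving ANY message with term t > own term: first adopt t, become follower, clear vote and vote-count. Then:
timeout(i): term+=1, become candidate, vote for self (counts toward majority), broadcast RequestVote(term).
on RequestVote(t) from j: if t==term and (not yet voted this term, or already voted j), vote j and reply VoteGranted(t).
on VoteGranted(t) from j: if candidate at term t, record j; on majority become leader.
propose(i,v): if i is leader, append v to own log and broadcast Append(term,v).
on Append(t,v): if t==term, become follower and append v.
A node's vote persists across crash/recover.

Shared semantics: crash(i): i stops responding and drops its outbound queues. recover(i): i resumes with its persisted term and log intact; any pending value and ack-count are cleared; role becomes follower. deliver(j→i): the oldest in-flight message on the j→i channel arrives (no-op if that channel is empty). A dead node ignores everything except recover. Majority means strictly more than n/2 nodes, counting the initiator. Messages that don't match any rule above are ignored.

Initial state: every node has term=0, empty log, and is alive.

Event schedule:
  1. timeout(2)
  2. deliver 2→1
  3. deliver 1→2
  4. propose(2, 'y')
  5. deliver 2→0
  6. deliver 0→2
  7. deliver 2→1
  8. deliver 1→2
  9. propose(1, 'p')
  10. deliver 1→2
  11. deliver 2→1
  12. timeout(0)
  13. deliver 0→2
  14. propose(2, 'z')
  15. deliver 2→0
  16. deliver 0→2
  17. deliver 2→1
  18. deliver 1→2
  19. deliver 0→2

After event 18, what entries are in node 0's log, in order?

empty

1. timeout(2):  <2:cand t1 ->
2. deliver 2→1:  <1:foll t1 ->
3. deliver 1→2:  <2:lead t1 ->
4. propose(2,'y'):  <2:lead t1 y>
5. deliver 2→0:  <0:foll t1 ->
6. deliver 0→2:  nop
7. deliver 2→1:  <1:foll t1 y>
8. deliver 1→2:  nop
9. propose(1,'p'):  nop
10. deliver 1→2:  nop
11. deliver 2→1:  nop
12. timeout(0):  <0:cand t2 ->
13. deliver 0→2:  <2:foll t2 y>
14. propose(2,'z'):  nop
15. deliver 2→0:  nop
16. deliver 0→2:  nop
17. deliver 2→1:  nop
18. deliver 1→2:  nop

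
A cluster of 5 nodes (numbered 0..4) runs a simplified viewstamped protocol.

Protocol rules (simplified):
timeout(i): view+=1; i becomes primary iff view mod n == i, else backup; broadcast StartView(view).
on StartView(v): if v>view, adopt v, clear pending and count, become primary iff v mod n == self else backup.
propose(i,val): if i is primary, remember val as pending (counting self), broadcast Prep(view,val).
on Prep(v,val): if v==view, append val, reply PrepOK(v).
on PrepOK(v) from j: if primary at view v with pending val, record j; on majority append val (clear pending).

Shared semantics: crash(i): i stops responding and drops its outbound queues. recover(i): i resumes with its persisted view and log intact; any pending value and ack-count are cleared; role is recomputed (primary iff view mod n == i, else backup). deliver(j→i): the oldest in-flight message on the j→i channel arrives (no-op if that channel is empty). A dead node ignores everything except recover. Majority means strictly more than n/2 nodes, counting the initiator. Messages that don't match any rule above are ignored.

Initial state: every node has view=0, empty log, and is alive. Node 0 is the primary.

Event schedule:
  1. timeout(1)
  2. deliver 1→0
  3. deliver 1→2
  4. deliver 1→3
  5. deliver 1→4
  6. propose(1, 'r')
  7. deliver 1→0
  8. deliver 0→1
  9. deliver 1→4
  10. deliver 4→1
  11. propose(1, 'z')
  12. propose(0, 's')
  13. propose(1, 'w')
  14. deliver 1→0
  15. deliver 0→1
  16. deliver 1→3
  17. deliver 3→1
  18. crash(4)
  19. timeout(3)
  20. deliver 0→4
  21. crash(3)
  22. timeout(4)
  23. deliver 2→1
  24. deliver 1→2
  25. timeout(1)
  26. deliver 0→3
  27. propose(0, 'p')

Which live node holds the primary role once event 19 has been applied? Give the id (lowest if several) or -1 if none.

1

after 1 — timeout(1): n1:prim/v1/[-]
after 2 — deliver 1→0: n0:back/v1/[-]
after 3 — deliver 1→2: n2:back/v1/[-]
after 4 — deliver 1→3: n3:back/v1/[-]
after 5 — deliver 1→4: n4:back/v1/[-]
after 6 — propose(1,'r'): ·
after 7 — deliver 1→0: n0:back/v1/[r]
after 8 — deliver 0→1: ·
after 9 — deliver 1→4: n4:back/v1/[r]
after 10 — deliver 4→1: n1:prim/v1/[r]
after 11 — propose(1,'z'): ·
after 12 — propose(0,'s'): ·
after 13 — propose(1,'w'): ·
after 14 — deliver 1→0: n0:back/v1/[r,z]
after 15 — deliver 0→1: ·
after 16 — deliver 1→3: n3:back/v1/[r]
after 17 — deliver 3→1: n1:prim/v1/[r,w]
after 18 — crash(4): n4:✗back/v1/[r]
after 19 — timeout(3): n3:back/v2/[r]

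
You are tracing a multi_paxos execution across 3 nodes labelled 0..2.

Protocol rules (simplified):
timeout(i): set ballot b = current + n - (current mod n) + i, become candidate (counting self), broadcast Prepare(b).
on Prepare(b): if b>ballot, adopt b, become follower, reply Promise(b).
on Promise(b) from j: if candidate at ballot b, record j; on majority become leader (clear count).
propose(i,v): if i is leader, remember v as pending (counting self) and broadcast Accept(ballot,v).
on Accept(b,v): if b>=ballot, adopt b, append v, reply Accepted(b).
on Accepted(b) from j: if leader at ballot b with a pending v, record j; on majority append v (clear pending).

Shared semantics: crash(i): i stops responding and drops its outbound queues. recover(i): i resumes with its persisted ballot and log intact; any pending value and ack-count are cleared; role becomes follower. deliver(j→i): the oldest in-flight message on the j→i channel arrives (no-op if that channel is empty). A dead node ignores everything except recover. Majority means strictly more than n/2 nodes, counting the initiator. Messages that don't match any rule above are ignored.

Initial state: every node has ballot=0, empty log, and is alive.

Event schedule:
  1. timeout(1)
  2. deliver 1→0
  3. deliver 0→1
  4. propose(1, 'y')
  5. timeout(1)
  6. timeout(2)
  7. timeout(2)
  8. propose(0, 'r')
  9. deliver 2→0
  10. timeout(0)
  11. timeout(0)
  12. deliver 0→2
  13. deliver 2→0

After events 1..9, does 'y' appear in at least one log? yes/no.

step 1 timeout(1): 1={cand,b=4,log=-}
step 2 deliver 1→0: 0={foll,b=4,log=-}
step 3 deliver 0→1: 1={lead,b=4,log=-}
step 4 propose(1,'y'): —
step 5 timeout(1): 1={cand,b=7,log=-}
step 6 timeout(2): 2={cand,b=5,log=-}
step 7 timeout(2): 2={cand,b=8,log=-}
step 8 propose(0,'r'): —
step 9 deliver 2→0: 0={foll,b=5,log=-}

no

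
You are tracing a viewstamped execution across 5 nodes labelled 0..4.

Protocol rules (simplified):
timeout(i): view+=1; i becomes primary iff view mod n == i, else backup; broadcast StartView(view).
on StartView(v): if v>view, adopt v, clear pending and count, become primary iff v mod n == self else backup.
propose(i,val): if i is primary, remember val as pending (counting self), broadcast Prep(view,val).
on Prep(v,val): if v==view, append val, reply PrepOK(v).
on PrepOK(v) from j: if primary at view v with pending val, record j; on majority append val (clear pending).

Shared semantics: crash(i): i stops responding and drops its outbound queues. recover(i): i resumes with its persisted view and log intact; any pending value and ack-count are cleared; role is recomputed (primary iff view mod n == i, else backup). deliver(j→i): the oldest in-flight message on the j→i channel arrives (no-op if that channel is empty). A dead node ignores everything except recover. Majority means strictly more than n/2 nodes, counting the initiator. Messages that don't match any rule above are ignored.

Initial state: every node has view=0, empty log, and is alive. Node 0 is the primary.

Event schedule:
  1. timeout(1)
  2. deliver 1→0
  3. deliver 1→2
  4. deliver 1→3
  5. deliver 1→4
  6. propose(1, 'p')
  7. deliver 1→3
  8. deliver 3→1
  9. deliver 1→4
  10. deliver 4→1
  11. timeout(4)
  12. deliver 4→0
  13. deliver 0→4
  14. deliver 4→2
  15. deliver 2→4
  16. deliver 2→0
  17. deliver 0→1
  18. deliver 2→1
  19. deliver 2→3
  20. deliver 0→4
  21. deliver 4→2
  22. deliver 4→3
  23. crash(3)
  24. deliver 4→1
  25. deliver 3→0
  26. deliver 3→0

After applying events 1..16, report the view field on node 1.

1

after 1 — timeout(1): n1:prim/v1/[-]
after 2 — deliver 1→0: n0:back/v1/[-]
after 3 — deliver 1→2: n2:back/v1/[-]
after 4 — deliver 1→3: n3:back/v1/[-]
after 5 — deliver 1→4: n4:back/v1/[-]
after 6 — propose(1,'p'): ·
after 7 — deliver 1→3: n3:back/v1/[p]
after 8 — deliver 3→1: ·
after 9 — deliver 1→4: n4:back/v1/[p]
after 10 — deliver 4→1: n1:prim/v1/[p]
after 11 — timeout(4): n4:back/v2/[p]
after 12 — deliver 4→0: n0:back/v2/[-]
after 13 — deliver 0→4: ·
after 14 — deliver 4→2: n2:prim/v2/[-]
after 15 — deliver 2→4: ·
after 16 — deliver 2→0: ·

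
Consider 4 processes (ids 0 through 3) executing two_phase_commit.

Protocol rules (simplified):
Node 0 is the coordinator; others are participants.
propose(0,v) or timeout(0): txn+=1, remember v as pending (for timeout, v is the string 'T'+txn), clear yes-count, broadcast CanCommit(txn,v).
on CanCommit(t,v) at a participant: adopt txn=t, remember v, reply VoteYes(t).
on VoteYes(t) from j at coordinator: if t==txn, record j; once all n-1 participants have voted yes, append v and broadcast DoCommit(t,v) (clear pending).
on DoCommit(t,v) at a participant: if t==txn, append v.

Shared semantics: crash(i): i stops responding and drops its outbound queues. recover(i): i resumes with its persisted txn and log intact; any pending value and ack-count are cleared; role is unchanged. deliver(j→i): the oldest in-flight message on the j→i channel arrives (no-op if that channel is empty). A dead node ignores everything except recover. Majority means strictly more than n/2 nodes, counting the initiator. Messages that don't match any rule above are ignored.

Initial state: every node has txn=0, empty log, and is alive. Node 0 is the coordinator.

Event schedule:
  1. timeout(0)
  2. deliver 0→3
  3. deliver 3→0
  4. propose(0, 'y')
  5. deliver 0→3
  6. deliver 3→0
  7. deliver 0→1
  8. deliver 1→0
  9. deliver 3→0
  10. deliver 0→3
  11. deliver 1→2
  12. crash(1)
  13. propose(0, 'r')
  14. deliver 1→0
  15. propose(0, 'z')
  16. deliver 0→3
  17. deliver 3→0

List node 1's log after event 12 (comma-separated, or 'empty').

empty

after 1 — timeout(0): n0:coor/t1/[-]
after 2 — deliver 0→3: n3:part/t1/[-]
after 3 — deliver 3→0: ·
after 4 — propose(0,'y'): n0:coor/t2/[-]
after 5 — deliver 0→3: n3:part/t2/[-]
after 6 — deliver 3→0: ·
after 7 — deliver 0→1: n1:part/t1/[-]
after 8 — deliver 1→0: ·
after 9 — deliver 3→0: ·
after 10 — deliver 0→3: ·
after 11 — deliver 1→2: ·
after 12 — crash(1): n1:✗part/t1/[-]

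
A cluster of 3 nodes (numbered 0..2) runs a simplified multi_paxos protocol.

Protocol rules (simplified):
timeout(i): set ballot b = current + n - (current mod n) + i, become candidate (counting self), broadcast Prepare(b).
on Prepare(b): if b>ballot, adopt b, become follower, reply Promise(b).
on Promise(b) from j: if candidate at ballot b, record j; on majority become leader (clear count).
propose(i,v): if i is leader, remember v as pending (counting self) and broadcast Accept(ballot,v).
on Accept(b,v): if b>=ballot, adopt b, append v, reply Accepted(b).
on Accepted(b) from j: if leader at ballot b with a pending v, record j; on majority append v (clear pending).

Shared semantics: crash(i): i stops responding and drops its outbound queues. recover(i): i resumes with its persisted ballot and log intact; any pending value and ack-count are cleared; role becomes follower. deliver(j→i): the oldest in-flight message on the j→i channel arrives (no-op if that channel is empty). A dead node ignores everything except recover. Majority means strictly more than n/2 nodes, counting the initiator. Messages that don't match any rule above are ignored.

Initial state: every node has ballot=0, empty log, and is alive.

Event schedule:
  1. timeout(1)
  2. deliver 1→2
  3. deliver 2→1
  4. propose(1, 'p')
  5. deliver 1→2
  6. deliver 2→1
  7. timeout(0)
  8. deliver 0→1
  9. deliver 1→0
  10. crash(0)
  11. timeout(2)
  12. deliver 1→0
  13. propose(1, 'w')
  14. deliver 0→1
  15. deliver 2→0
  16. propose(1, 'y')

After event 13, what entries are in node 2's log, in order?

[1] timeout(1) → N1(cand b4 [-])
[2] deliver 1→2 → N2(foll b4 [-])
[3] deliver 2→1 → N1(lead b4 [-])
[4] propose(1,'p') → ∅
[5] deliver 1→2 → N2(foll b4 [p])
[6] deliver 2→1 → N1(lead b4 [p])
[7] timeout(0) → N0(cand b3 [-])
[8] deliver 0→1 → ∅
[9] deliver 1→0 → N0(foll b4 [-])
[10] crash(0) → N0(✗foll b4 [-])
[11] timeout(2) → N2(cand b8 [p])
[12] deliver 1→0 → ∅
[13] propose(1,'w') → ∅

p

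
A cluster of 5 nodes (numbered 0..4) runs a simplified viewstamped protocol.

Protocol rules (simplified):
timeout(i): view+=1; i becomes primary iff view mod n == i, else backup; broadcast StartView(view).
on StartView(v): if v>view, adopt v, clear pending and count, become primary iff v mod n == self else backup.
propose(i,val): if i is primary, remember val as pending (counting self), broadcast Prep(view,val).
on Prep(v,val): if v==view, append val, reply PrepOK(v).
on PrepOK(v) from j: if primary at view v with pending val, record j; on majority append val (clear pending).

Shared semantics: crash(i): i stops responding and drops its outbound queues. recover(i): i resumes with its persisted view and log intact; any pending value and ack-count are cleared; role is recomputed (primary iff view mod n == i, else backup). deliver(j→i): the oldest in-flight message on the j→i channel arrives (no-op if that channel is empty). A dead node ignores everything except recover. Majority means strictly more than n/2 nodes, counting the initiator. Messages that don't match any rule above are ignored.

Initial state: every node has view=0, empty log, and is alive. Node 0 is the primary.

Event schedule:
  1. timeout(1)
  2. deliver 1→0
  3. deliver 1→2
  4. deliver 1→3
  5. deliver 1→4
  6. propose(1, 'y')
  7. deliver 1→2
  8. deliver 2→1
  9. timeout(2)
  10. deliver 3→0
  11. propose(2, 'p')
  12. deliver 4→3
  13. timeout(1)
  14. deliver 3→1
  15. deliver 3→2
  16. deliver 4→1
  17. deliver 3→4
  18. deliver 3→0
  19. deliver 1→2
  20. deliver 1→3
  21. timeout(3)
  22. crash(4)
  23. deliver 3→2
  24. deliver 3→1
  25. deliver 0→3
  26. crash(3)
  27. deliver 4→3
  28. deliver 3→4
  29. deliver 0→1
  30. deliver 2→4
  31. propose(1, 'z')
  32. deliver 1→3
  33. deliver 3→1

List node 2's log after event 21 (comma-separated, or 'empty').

1. timeout(1):  <1:prim v1 ->
2. deliver 1→0:  <0:back v1 ->
3. deliver 1→2:  <2:back v1 ->
4. deliver 1→3:  <3:back v1 ->
5. deliver 1→4:  <4:back v1 ->
6. propose(1,'y'):  nop
7. deliver 1→2:  <2:back v1 y>
8. deliver 2→1:  nop
9. timeout(2):  <2:prim v2 y>
10. deliver 3→0:  nop
11. propose(2,'p'):  nop
12. deliver 4→3:  nop
13. timeout(1):  <1:back v2 ->
14. deliver 3→1:  nop
15. deliver 3→2:  nop
16. deliver 4→1:  nop
17. deliver 3→4:  nop
18. deliver 3→0:  nop
19. deliver 1→2:  nop
20. deliver 1→3:  <3:back v1 y>
21. timeout(3):  <3:back v2 y>

y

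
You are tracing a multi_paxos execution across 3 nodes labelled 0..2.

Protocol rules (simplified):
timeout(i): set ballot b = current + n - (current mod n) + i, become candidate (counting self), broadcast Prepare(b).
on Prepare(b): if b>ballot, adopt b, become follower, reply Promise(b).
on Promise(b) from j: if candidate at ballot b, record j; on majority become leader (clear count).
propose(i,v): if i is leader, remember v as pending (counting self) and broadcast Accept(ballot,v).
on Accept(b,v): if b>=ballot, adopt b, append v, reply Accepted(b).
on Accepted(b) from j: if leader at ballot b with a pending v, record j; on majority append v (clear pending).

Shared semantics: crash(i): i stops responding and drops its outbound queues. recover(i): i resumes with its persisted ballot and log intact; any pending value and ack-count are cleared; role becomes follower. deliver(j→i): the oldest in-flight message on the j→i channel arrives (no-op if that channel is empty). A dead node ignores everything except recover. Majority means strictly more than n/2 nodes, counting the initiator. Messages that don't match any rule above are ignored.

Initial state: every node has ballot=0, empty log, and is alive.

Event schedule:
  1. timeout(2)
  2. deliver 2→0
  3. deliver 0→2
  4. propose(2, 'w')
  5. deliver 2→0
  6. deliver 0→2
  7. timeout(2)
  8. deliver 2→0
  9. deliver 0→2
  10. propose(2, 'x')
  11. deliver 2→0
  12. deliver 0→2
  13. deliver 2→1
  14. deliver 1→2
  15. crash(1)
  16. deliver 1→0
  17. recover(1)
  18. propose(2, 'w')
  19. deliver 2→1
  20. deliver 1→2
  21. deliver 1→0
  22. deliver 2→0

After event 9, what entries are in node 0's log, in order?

w

1. timeout(2):  <2:cand b5 ->
2. deliver 2→0:  <0:foll b5 ->
3. deliver 0→2:  <2:lead b5 ->
4. propose(2,'w'):  nop
5. deliver 2→0:  <0:foll b5 w>
6. deliver 0→2:  <2:lead b5 w>
7. timeout(2):  <2:cand b8 w>
8. deliver 2→0:  <0:foll b8 w>
9. deliver 0→2:  <2:lead b8 w>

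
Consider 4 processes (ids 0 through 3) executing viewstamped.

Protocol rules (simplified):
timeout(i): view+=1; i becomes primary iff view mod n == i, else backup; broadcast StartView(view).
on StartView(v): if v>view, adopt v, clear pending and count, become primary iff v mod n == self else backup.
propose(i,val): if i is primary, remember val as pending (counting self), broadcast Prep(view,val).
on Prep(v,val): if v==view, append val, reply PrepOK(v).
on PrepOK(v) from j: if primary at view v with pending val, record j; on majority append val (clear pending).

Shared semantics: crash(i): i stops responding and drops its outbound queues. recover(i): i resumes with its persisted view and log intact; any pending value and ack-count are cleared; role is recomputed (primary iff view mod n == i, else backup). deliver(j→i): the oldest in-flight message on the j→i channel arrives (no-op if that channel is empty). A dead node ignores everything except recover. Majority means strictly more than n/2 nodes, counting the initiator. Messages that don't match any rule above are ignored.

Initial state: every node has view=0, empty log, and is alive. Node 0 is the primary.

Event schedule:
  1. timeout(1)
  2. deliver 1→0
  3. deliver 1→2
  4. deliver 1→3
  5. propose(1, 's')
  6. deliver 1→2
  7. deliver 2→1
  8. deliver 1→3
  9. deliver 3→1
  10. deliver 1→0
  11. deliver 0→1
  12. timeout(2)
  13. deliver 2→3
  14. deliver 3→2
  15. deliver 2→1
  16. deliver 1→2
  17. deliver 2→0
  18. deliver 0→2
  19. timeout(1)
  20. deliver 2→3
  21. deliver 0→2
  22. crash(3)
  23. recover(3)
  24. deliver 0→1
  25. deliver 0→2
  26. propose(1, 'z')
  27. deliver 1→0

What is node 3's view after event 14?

step 1 timeout(1): 1={prim,v=1,log=-}
step 2 deliver 1→0: 0={back,v=1,log=-}
step 3 deliver 1→2: 2={back,v=1,log=-}
step 4 deliver 1→3: 3={back,v=1,log=-}
step 5 propose(1,'s'): —
step 6 deliver 1→2: 2={back,v=1,log=s}
step 7 deliver 2→1: —
step 8 deliver 1→3: 3={back,v=1,log=s}
step 9 deliver 3→1: 1={prim,v=1,log=s}
step 10 deliver 1→0: 0={back,v=1,log=s}
step 11 deliver 0→1: —
step 12 timeout(2): 2={prim,v=2,log=s}
step 13 deliver 2→3: 3={back,v=2,log=s}
step 14 deliver 3→2: —

2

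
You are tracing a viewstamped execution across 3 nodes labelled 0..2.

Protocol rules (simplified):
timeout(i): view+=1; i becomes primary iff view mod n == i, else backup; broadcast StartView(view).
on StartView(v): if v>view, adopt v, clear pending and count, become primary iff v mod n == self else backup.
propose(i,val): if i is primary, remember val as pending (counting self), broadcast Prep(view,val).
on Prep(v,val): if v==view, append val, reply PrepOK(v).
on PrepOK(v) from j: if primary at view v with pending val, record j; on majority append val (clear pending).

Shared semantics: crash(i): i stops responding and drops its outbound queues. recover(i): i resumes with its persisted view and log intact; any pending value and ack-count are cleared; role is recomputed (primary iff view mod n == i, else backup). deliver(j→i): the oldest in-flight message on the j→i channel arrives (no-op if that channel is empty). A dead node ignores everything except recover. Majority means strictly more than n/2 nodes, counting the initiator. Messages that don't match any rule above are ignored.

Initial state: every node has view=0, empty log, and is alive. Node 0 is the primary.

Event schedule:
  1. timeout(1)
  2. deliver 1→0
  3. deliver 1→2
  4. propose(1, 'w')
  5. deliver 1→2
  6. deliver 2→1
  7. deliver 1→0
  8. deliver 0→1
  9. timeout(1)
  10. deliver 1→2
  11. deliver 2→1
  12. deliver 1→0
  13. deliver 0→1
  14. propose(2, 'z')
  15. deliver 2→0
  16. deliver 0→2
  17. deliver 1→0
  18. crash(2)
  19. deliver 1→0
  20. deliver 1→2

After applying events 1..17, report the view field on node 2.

2

e1 timeout(1): 1[prim,v=1,-]
e2 deliver 1→0: 0[back,v=1,-]
e3 deliver 1→2: 2[back,v=1,-]
e4 propose(1,'w'): ·
e5 deliver 1→2: 2[back,v=1,w]
e6 deliver 2→1: 1[prim,v=1,w]
e7 deliver 1→0: 0[back,v=1,w]
e8 deliver 0→1: ·
e9 timeout(1): 1[back,v=2,w]
e10 deliver 1→2: 2[prim,v=2,w]
e11 deliver 2→1: ·
e12 deliver 1→0: 0[back,v=2,w]
e13 deliver 0→1: ·
e14 propose(2,'z'): ·
e15 deliver 2→0: 0[back,v=2,w,z]
e16 deliver 0→2: 2[prim,v=2,w,z]
e17 deliver 1→0: ·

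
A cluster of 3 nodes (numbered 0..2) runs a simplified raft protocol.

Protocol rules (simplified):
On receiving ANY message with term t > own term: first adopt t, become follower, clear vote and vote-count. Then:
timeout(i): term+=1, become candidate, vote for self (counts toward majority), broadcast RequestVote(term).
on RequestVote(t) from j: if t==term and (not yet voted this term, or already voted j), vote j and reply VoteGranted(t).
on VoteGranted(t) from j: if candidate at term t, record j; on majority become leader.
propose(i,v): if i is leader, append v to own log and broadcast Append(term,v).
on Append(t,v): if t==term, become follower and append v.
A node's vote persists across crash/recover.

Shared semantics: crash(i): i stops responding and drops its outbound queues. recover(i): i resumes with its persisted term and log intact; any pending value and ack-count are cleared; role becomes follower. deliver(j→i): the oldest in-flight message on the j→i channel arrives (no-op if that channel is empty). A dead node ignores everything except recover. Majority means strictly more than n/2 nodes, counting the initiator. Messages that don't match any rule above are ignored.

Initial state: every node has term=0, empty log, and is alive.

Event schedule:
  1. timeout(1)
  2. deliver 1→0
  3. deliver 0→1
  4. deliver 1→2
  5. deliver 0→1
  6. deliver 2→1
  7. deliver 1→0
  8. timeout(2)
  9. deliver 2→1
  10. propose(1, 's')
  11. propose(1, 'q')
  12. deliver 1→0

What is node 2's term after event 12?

e1 timeout(1): 1[cand,t=1,-]
e2 deliver 1→0: 0[foll,t=1,-]
e3 deliver 0→1: 1[lead,t=1,-]
e4 deliver 1→2: 2[foll,t=1,-]
e5 deliver 0→1: ·
e6 deliver 2→1: ·
e7 deliver 1→0: ·
e8 timeout(2): 2[cand,t=2,-]
e9 deliver 2→1: 1[foll,t=2,-]
e10 propose(1,'s'): ·
e11 propose(1,'q'): ·
e12 deliver 1→0: ·

2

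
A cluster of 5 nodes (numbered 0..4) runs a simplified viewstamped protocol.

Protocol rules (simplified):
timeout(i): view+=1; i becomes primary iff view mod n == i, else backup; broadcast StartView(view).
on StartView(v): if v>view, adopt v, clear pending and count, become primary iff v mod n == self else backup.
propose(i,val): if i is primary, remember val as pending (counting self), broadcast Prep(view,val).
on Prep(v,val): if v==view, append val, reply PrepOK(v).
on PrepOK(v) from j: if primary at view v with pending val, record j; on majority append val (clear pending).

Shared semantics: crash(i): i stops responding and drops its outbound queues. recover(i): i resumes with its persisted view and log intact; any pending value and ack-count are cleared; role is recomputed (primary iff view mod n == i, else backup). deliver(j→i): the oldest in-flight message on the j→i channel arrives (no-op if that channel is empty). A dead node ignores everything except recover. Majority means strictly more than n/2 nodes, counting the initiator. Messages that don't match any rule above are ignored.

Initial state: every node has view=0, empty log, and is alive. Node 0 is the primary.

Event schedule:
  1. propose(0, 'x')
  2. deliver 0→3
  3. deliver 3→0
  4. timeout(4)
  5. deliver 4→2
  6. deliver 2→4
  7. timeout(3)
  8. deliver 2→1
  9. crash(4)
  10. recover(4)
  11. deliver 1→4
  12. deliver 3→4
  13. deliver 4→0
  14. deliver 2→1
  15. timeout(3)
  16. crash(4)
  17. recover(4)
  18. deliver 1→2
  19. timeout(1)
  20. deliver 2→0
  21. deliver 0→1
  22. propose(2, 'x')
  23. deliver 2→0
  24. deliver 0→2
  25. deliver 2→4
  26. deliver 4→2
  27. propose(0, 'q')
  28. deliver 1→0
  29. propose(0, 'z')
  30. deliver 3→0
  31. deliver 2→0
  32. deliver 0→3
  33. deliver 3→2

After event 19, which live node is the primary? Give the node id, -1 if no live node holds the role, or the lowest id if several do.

e1 propose(0,'x'): ·
e2 deliver 0→3: 3[back,v=0,x]
e3 deliver 3→0: ·
e4 timeout(4): 4[back,v=1,-]
e5 deliver 4→2: 2[back,v=1,-]
e6 deliver 2→4: ·
e7 timeout(3): 3[back,v=1,x]
e8 deliver 2→1: ·
e9 crash(4): 4[✗back,v=1,-]
e10 recover(4): 4[back,v=1,-]
e11 deliver 1→4: ·
e12 deliver 3→4: ·
e13 deliver 4→0: ·
e14 deliver 2→1: ·
e15 timeout(3): 3[back,v=2,x]
e16 crash(4): 4[✗back,v=1,-]
e17 recover(4): 4[back,v=1,-]
e18 deliver 1→2: ·
e19 timeout(1): 1[prim,v=1,-]

0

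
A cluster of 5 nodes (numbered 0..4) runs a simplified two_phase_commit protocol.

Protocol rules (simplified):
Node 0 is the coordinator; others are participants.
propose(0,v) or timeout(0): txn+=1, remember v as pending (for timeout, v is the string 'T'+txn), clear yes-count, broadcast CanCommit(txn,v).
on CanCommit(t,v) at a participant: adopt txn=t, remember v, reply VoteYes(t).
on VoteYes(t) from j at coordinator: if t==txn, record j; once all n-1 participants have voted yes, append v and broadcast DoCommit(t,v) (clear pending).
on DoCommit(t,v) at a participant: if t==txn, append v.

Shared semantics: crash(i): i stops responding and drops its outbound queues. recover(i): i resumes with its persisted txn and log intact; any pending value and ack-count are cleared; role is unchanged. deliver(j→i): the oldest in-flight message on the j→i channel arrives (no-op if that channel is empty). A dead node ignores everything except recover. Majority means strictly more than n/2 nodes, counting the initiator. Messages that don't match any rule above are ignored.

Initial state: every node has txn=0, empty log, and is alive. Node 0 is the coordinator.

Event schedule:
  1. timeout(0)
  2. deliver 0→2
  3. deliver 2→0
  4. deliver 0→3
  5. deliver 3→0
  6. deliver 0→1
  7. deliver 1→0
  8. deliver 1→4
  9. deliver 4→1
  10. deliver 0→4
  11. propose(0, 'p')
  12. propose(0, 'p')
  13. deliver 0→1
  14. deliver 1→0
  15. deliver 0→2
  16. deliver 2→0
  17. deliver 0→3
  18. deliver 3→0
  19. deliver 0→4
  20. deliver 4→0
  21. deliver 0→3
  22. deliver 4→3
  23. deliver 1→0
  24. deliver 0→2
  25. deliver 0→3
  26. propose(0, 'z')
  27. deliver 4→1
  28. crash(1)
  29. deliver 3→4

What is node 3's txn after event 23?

1. timeout(0):  <0:coor t1 ->
2. deliver 0→2:  <2:part t1 ->
3. deliver 2→0:  nop
4. deliver 0→3:  <3:part t1 ->
5. deliver 3→0:  nop
6. deliver 0→1:  <1:part t1 ->
7. deliver 1→0:  nop
8. deliver 1→4:  nop
9. deliver 4→1:  nop
10. deliver 0→4:  <4:part t1 ->
11. propose(0,'p'):  <0:coor t2 ->
12. propose(0,'p'):  <0:coor t3 ->
13. deliver 0→1:  <1:part t2 ->
14. deliver 1→0:  nop
15. deliver 0→2:  <2:part t2 ->
16. deliver 2→0:  nop
17. deliver 0→3:  <3:part t2 ->
18. deliver 3→0:  nop
19. deliver 0→4:  <4:part t2 ->
20. deliver 4→0:  nop
21. deliver 0→3:  <3:part t3 ->
22. deliver 4→3:  nop
23. deliver 1→0:  nop

3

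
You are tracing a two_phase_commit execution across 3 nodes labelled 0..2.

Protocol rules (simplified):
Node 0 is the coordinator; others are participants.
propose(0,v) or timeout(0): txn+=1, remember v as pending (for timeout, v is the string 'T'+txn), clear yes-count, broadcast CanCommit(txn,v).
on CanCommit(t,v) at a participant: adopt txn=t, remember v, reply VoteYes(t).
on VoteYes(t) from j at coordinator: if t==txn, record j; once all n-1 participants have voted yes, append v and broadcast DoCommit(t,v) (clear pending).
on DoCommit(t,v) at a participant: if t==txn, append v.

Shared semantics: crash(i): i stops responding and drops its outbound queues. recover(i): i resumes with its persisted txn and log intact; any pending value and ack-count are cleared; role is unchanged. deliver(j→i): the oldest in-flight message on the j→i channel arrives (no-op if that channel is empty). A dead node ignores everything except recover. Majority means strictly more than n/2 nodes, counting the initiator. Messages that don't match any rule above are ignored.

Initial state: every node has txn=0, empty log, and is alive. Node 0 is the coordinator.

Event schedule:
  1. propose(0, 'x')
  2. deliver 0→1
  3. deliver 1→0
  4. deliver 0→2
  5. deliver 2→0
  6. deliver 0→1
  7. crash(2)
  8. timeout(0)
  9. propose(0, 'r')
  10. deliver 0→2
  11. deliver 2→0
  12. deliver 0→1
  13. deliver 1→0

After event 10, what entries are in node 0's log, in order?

x

step 1 propose(0,'x'): 0={coor,t=1,log=-}
step 2 deliver 0→1: 1={part,t=1,log=-}
step 3 deliver 1→0: —
step 4 deliver 0→2: 2={part,t=1,log=-}
step 5 deliver 2→0: 0={coor,t=1,log=x}
step 6 deliver 0→1: 1={part,t=1,log=x}
step 7 crash(2): 2={✗part,t=1,log=-}
step 8 timeout(0): 0={coor,t=2,log=x}
step 9 propose(0,'r'): 0={coor,t=3,log=x}
step 10 deliver 0→2: —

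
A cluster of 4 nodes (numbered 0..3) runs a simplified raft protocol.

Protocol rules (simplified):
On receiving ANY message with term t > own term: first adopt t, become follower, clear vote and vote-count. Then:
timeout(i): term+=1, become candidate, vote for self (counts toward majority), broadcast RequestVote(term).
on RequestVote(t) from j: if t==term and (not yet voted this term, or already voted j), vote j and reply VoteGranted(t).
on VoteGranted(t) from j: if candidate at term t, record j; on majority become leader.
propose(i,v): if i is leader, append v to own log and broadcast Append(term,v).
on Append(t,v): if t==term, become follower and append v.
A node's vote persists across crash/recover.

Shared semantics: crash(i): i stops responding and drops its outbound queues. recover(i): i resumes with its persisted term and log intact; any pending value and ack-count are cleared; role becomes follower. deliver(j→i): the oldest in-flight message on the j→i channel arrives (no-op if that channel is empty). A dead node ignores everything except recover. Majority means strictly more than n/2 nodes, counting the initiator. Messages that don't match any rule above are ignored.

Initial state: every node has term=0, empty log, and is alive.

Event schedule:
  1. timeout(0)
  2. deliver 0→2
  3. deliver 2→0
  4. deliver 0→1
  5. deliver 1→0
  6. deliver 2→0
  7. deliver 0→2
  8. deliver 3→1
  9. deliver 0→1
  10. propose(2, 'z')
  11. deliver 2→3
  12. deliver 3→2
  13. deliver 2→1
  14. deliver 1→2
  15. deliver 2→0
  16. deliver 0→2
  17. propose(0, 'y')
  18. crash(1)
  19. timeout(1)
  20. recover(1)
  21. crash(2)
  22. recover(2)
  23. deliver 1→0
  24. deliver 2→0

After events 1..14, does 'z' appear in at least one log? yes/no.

no

[1] timeout(0) → N0(cand t1 [-])
[2] deliver 0→2 → N2(foll t1 [-])
[3] deliver 2→0 → ∅
[4] deliver 0→1 → N1(foll t1 [-])
[5] deliver 1→0 → N0(lead t1 [-])
[6] deliver 2→0 → ∅
[7] deliver 0→2 → ∅
[8] deliver 3→1 → ∅
[9] deliver 0→1 → ∅
[10] propose(2,'z') → ∅
[11] deliver 2→3 → ∅
[12] deliver 3→2 → ∅
[13] deliver 2→1 → ∅
[14] deliver 1→2 → ∅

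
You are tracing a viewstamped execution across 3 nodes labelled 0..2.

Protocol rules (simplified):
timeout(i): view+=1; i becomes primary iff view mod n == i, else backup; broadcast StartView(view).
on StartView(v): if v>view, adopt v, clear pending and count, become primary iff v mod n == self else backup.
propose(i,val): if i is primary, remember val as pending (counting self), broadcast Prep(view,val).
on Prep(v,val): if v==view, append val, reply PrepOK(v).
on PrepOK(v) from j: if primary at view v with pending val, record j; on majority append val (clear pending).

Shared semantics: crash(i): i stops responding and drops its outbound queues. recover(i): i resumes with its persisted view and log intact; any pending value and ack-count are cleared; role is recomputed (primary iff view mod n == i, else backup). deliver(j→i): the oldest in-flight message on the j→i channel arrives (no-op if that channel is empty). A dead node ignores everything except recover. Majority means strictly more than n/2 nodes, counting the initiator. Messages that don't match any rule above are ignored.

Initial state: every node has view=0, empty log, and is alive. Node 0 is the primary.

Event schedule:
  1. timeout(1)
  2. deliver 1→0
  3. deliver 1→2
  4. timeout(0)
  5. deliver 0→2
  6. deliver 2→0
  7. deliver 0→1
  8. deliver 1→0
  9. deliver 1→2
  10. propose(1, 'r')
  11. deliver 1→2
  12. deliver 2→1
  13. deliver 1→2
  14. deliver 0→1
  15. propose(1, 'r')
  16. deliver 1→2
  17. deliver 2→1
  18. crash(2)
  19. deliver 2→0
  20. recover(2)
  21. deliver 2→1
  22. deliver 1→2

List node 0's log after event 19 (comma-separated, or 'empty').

1. timeout(1):  <1:prim v1 ->
2. deliver 1→0:  <0:back v1 ->
3. deliver 1→2:  <2:back v1 ->
4. timeout(0):  <0:back v2 ->
5. deliver 0→2:  <2:prim v2 ->
6. deliver 2→0:  nop
7. deliver 0→1:  <1:back v2 ->
8. deliver 1→0:  nop
9. deliver 1→2:  nop
10. propose(1,'r'):  nop
11. deliver 1→2:  nop
12. deliver 2→1:  nop
13. deliver 1→2:  nop
14. deliver 0→1:  nop
15. propose(1,'r'):  nop
16. deliver 1→2:  nop
17. deliver 2→1:  nop
18. crash(2):  <2:✗prim v2 ->
19. deliver 2→0:  nop

empty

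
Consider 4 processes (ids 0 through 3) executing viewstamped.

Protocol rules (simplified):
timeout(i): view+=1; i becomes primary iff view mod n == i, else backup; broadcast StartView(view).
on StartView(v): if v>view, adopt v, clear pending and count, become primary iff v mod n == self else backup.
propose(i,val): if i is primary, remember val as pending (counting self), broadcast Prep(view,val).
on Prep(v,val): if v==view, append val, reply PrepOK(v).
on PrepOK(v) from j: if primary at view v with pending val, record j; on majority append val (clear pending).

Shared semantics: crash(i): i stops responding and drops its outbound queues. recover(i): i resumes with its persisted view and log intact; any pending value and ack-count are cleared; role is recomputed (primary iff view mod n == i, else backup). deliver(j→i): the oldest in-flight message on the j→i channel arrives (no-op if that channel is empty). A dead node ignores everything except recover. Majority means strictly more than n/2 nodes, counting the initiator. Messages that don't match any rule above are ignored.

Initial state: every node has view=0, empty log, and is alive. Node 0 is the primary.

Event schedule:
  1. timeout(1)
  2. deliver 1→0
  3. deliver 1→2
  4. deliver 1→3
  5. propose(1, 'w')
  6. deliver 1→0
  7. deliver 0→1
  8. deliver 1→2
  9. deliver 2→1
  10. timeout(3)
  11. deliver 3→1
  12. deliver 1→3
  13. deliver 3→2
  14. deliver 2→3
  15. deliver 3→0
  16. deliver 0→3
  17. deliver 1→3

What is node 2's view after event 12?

1. timeout(1):  <1:prim v1 ->
2. deliver 1→0:  <0:back v1 ->
3. deliver 1→2:  <2:back v1 ->
4. deliver 1→3:  <3:back v1 ->
5. propose(1,'w'):  nop
6. deliver 1→0:  <0:back v1 w>
7. deliver 0→1:  nop
8. deliver 1→2:  <2:back v1 w>
9. deliver 2→1:  <1:prim v1 w>
10. timeout(3):  <3:back v2 ->
11. deliver 3→1:  <1:back v2 w>
12. deliver 1→3:  nop

1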